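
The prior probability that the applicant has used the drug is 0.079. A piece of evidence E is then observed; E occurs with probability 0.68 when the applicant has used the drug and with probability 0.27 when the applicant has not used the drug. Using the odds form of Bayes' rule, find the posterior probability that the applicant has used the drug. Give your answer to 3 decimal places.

Posterior probability ≈ 0.178

Prior odds = 0.079/(1−0.079) = 0.085776. In log-odds, ln(0.085776) = -2.4560.
Add log likelihood ratio: ln(2.5185) = 0.92367.
Posterior log-odds = -1.5323, so posterior odds = exp(-1.5323) = 0.21603. Converting, P(H|E) = 0.21603/1.2160 = 0.178.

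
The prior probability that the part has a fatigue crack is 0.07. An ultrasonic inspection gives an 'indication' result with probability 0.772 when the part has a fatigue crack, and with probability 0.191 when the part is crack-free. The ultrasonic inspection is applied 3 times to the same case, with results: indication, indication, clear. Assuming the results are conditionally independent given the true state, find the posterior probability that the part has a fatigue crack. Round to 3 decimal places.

Posterior P(H) ≈ 0.257

With H the event that the part has a fatigue crack, the joint likelihood of the observed sequence is P(data|H) = 0.772·0.772·0.228 = 0.13588 and P(data|¬H) = 0.191·0.191·0.809 = 0.029513.
Bayes: P(H|data) = 0.07·0.13588 / (0.07·0.13588 + 0.93·0.029513) = 0.0095119/0.036959 = 0.2574.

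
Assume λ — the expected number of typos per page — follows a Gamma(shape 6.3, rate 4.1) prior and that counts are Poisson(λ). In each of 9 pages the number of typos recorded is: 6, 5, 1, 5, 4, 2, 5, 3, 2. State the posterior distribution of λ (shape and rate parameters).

Posterior: Gamma(shape=39.3, rate=13.1)

Total count ∑xᵢ = 33 over n = 9 pages.
Gamma is conjugate to the Poisson likelihood: posterior is Gamma(shape = 6.3+33 = 39.3, rate = 4.1+9 = 13.1).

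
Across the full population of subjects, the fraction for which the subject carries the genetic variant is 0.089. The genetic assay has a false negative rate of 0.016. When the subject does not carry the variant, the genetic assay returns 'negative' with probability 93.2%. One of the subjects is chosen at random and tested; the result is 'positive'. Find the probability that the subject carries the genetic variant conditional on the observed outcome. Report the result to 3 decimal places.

Let H be the event that the subject carries the genetic variant. P(H) = 0.089, so P(¬H) = 0.911. With E the 'positive' result, P(E|H) = 0.984 and P(E|¬H) = 0.068.
P(E) = 0.984·0.089 + 0.068·0.911 = 0.087576 + 0.061948 = 0.14952.
By Bayes' theorem, P(H|E) = 0.087576 / 0.14952 = 0.586.

P(H | E) ≈ 0.586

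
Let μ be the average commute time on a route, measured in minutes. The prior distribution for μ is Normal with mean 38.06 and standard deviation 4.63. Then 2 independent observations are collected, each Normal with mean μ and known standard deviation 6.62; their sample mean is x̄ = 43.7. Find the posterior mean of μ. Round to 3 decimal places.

With known σ, the Normal prior is conjugate. Weight on the data is w = (n/σ²)/(n/σ² + 1/τ₀²) = 0.0456367/(0.0456367+0.0466485) = 0.49452.
Posterior mean = w·x̄ + (1−w)·μ₀ = 0.49452·43.7 + 0.50548·38.06 = 40.849.

Posterior mean ≈ 40.849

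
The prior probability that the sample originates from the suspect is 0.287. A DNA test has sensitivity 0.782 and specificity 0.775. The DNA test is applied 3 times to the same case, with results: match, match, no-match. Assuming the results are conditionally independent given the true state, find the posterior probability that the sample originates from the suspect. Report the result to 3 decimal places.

Posterior P(H) ≈ 0.578

With H the event that the sample originates from the suspect, the joint likelihood of the observed sequence is P(data|H) = 0.782·0.782·0.218 = 0.13331 and P(data|¬H) = 0.225·0.225·0.775 = 0.039234.
Bayes: P(H|data) = 0.287·0.13331 / (0.287·0.13331 + 0.713·0.039234) = 0.038261/0.066235 = 0.5777.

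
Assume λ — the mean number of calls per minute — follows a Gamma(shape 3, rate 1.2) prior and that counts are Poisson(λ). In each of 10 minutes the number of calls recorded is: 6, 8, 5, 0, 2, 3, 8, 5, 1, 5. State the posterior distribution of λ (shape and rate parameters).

Total count ∑xᵢ = 43 over n = 10 minutes.
Gamma is conjugate to the Poisson likelihood: posterior is Gamma(shape = 3+43 = 46, rate = 1.2+10 = 11.2).

Posterior: Gamma(shape=46, rate=11.2)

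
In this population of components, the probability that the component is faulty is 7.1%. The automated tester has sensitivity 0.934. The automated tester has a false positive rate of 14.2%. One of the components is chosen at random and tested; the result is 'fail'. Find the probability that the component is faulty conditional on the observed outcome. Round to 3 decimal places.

P(H | E) ≈ 0.335

Let H be the event that the component is faulty. P(H) = 0.071, so P(¬H) = 0.929. With E the 'fail' result, P(E|H) = 0.934 and P(E|¬H) = 0.142.
P(E) = 0.934·0.071 + 0.142·0.929 = 0.066314 + 0.13192 = 0.19823.
By Bayes' theorem, P(H|E) = 0.066314 / 0.19823 = 0.335.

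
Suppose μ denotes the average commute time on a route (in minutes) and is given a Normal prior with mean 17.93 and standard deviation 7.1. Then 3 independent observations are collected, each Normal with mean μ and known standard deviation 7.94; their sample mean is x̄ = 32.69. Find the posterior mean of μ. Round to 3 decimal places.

Prior precision 1/τ₀² = 1/7.1² = 0.0198373; data precision n/σ² = 3/7.94² = 0.0475861.
Posterior precision = 0.0198373 + 0.0475861 = 0.0674234.
Posterior mean = (0.0198373·17.93 + 0.0475861·32.69) / 0.0674234 = 28.347.

Posterior mean ≈ 28.347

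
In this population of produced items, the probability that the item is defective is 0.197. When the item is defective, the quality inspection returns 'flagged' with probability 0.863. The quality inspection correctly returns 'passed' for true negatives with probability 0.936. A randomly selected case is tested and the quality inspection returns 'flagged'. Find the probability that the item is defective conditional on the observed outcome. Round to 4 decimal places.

Write H for 'the item is defective'. Prior odds H:¬H = 0.197/0.803 = 0.24533. For the 'flagged' outcome, the likelihood ratio is 0.863/0.064 = 13.484.
Posterior odds = 0.24533 × 13.484 = 3.3081, so P(H|E) = 3.3081/(1+3.3081) = 0.7679.

P(H | E) ≈ 0.7679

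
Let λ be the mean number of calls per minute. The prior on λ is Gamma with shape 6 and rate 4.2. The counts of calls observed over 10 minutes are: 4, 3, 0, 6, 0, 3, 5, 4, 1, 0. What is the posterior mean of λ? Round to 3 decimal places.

Posterior mean ≈ 2.254

The Poisson likelihood adds the total count to the shape and the number of exposure periods to the rate. Here ∑xᵢ = 26 and n = 10, so shape 6→32 and rate 4.2→14.2.
E[λ | data] = 32/14.2 = 2.254.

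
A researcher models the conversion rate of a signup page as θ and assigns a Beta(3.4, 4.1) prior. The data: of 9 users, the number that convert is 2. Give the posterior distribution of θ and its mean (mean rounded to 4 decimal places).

Posterior: Beta(5.4, 11.1); mean ≈ 0.3273

The binomial likelihood is conjugate to the Beta prior: with 2 successes and 7 failures, the posterior is Beta(3.4+2, 4.1+7) = Beta(5.4, 11.1).
E[θ | data] = 5.4/(5.4+11.1) = 0.3273.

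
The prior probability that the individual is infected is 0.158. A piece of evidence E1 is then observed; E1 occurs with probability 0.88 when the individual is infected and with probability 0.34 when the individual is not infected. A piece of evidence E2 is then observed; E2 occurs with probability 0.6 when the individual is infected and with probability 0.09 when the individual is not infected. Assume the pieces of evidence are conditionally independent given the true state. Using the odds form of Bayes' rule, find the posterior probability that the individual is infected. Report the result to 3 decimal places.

Prior odds = 0.158/(1−0.158) = 0.18765. In log-odds, ln(0.18765) = -1.6732.
Add log likelihood ratios: ln(2.5882) + ln(6.6667) = 2.8481.
Posterior log-odds = 1.1749, so posterior odds = exp(1.1749) = 3.2379. Converting, P(H|E) = 3.2379/4.2379 = 0.764.

Posterior probability ≈ 0.764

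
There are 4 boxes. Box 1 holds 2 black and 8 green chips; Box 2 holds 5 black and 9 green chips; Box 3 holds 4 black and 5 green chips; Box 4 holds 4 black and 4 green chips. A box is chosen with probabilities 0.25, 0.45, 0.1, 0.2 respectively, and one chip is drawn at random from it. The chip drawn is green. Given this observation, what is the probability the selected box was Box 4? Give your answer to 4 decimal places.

P(green|Box 1) = 0.8; P(green|Box 2) = 0.6429; P(green|Box 3) = 0.5556; P(green|Box 4) = 0.5.
Prior × likelihood for each source: 0.25·0.8=0.2000, 0.45·0.6429=0.2893, 0.1·0.5556=0.05556, 0.2·0.5=0.1000. Summing gives P(green) = 0.64484.
P(Box 4 | green) = 0.1000 / 0.64484 = 0.1551.

Posterior probability ≈ 0.1551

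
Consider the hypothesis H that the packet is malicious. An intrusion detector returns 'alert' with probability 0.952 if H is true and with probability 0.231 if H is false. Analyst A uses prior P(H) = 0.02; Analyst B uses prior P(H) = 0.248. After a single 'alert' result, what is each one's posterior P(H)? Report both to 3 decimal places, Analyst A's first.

P('+'|H) = 0.952, P('+'|¬H) = 0.231.
Analyst A: numerator 0.952·0.02 = 0.019040; evidence = 0.019040+0.231·0.98 = 0.24542; posterior = 0.078.
Analyst B: numerator 0.952·0.248 = 0.23610; evidence = 0.23610+0.231·0.752 = 0.40981; posterior = 0.576.

Analyst A: 0.078; Analyst B: 0.576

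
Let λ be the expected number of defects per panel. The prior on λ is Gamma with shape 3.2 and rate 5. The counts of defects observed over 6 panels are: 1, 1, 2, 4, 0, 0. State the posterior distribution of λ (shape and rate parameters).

Total count ∑xᵢ = 8 over n = 6 panels.
Gamma is conjugate to the Poisson likelihood: posterior is Gamma(shape = 3.2+8 = 11.2, rate = 5+6 = 11).

Posterior: Gamma(shape=11.2, rate=11)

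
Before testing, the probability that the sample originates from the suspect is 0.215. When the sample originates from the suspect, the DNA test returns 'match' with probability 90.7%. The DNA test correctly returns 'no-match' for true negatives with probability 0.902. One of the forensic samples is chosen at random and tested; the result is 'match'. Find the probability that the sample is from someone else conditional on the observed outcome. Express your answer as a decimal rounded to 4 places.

P(¬H | E) ≈ 0.2829

Let H be the event that the sample originates from the suspect. P(H) = 0.215, so P(¬H) = 0.785. With E the 'match' result, P(E|H) = 0.907 and P(E|¬H) = 0.098.
P(E) = 0.907·0.215 + 0.098·0.785 = 0.19501 + 0.076930 = 0.27194.
By Bayes' theorem, P(H|E) = 0.19501 / 0.27194 = 0.7171. Hence P(¬H|E) = 1 − 0.7171 = 0.2829.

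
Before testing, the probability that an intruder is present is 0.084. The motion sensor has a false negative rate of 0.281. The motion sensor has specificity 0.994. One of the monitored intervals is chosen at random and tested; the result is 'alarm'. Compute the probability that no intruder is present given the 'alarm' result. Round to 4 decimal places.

Let H be the event that an intruder is present. P(H) = 0.084, so P(¬H) = 0.916. With E the 'alarm' result, P(E|H) = 0.719 and P(E|¬H) = 0.006.
P(E) = 0.719·0.084 + 0.006·0.916 = 0.060396 + 0.0054960 = 0.065892.
By Bayes' theorem, P(H|E) = 0.060396 / 0.065892 = 0.9166. Hence P(¬H|E) = 1 − 0.9166 = 0.0834.

P(¬H | E) ≈ 0.0834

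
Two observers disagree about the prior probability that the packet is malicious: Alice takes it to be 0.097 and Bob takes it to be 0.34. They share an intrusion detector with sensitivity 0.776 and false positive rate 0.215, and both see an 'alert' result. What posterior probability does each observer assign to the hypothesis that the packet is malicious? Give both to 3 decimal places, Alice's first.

Alice: 0.279; Bob: 0.650

P('+'|H) = 0.776, P('+'|¬H) = 0.215.
Alice: numerator 0.776·0.097 = 0.075272; evidence = 0.075272+0.215·0.903 = 0.26942; posterior = 0.279.
Bob: numerator 0.776·0.34 = 0.26384; evidence = 0.26384+0.215·0.66 = 0.40574; posterior = 0.650.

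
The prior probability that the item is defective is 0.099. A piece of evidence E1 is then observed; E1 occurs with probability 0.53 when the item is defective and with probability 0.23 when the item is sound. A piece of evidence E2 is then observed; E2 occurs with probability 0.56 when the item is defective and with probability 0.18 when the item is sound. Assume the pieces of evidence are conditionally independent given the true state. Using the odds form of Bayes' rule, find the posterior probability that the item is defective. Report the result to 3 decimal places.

Posterior probability ≈ 0.441

Prior odds = 0.099/(1−0.099) = 0.10988. In log-odds, ln(0.10988) = -2.2084.
Add log likelihood ratios: ln(2.3043) + ln(3.1111) = 1.9698.
Posterior log-odds = -0.23861, so posterior odds = exp(-0.23861) = 0.78772. Converting, P(H|E) = 0.78772/1.7877 = 0.441.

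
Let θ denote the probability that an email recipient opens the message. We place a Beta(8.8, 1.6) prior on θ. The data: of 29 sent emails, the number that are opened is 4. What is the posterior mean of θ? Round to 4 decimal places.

Posterior mean ≈ 0.3249

The binomial likelihood is conjugate to the Beta prior: with 4 successes and 25 failures, the posterior is Beta(8.8+4, 1.6+25) = Beta(12.8, 26.6).
Posterior mean = α/(α+β) = 12.8/39.4 = 0.3249.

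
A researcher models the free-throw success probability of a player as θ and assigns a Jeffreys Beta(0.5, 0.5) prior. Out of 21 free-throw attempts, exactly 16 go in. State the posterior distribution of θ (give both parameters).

Posterior: Beta(16.5, 5.5)

Observing 16 successes and 5 failures updates Beta(0.5, 0.5) by adding the success and failure counts to the two shape parameters: α = 0.5+16 = 16.5, β = 0.5+5 = 5.5.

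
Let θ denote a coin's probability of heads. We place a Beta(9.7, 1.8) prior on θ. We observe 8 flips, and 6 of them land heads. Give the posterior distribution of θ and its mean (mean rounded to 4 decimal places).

The binomial likelihood is conjugate to the Beta prior: with 6 successes and 2 failures, the posterior is Beta(9.7+6, 1.8+2) = Beta(15.7, 3.8).
Posterior mean = α/(α+β) = 15.7/19.5 = 0.8051.

Posterior: Beta(15.7, 3.8); mean ≈ 0.8051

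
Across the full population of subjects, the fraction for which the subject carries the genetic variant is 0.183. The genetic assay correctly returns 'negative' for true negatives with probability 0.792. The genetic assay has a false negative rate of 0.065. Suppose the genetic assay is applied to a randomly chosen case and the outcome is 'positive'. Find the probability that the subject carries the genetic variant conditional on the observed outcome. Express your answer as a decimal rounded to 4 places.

P(H | E) ≈ 0.5017

Let H be the event that the subject carries the genetic variant. P(H) = 0.183, so P(¬H) = 0.817. With E the 'positive' result, P(E|H) = 0.935 and P(E|¬H) = 0.208.
P(E) = 0.935·0.183 + 0.208·0.817 = 0.17111 + 0.16994 = 0.34104.
By Bayes' theorem, P(H|E) = 0.17111 / 0.34104 = 0.5017.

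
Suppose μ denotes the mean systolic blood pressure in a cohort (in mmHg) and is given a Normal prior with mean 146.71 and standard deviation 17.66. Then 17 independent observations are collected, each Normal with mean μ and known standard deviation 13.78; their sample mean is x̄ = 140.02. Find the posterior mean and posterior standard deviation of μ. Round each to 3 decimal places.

Prior precision 1/τ₀² = 1/17.66² = 0.00320641; data precision n/σ² = 17/13.78² = 0.0895263.
Posterior precision = 0.00320641 + 0.0895263 = 0.0927327, giving posterior SD = 1/√0.0927327 = 3.284.
Posterior mean = (0.00320641·146.71 + 0.0895263·140.02) / 0.0927327 = 140.251.

Posterior mean ≈ 140.251; posterior SD ≈ 3.284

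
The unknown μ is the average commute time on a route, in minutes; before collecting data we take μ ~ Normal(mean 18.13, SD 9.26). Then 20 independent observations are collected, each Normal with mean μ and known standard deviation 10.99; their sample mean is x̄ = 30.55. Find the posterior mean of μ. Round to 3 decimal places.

Posterior mean ≈ 29.733

Prior precision 1/τ₀² = 1/9.26² = 0.0116621; data precision n/σ² = 20/10.99² = 0.165590.
Posterior precision = 0.0116621 + 0.165590 = 0.177252.
Posterior mean = (0.0116621·18.13 + 0.165590·30.55) / 0.177252 = 29.733.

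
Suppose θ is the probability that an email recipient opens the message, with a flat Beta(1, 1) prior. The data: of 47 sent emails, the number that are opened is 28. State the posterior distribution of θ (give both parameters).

The binomial likelihood is conjugate to the Beta prior: with 28 successes and 19 failures, the posterior is Beta(1+28, 1+19) = Beta(29, 20).

Posterior: Beta(29, 20)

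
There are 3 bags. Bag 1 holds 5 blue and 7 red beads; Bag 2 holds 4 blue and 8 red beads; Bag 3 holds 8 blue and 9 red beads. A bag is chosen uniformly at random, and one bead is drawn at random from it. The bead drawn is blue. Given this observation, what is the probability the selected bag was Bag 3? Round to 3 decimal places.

P(blue|Bag 1) = 0.4167; P(blue|Bag 2) = 0.3333; P(blue|Bag 3) = 0.4706.
Prior × likelihood for each source: 0.333333·0.4167=0.1389, 0.333333·0.3333=0.1111, 0.333333·0.4706=0.1569. Summing gives P(blue) = 0.40686.
P(Bag 3 | blue) = 0.1569 / 0.40686 = 0.386.

Posterior probability ≈ 0.386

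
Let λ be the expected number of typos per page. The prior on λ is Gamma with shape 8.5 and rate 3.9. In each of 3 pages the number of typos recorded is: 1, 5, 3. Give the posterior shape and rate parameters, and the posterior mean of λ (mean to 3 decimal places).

The Poisson likelihood adds the total count to the shape and the number of exposure periods to the rate. Here ∑xᵢ = 9 and n = 3, so shape 8.5→17.5 and rate 3.9→6.9.
E[λ | data] = 17.5/6.9 = 2.536.

Posterior: Gamma(shape=17.5, rate=6.9); mean ≈ 2.536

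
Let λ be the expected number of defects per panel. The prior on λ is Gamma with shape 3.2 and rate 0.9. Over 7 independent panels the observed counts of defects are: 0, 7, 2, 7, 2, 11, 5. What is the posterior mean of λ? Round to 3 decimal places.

Posterior mean ≈ 4.709

Total count ∑xᵢ = 34 over n = 7 panels.
Gamma is conjugate to the Poisson likelihood: posterior is Gamma(shape = 3.2+34 = 37.2, rate = 0.9+7 = 7.9).
Posterior mean = shape/rate = 37.2/7.9 = 4.709.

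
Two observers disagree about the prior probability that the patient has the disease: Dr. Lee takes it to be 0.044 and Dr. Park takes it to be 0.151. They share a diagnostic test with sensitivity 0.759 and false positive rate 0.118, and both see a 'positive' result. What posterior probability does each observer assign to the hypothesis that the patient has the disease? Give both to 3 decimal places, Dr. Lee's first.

Dr. Lee: 0.228; Dr. Park: 0.534

P('+'|H) = 0.759, P('+'|¬H) = 0.118.
Dr. Lee: numerator 0.759·0.044 = 0.033396; evidence = 0.033396+0.118·0.956 = 0.14620; posterior = 0.228.
Dr. Park: numerator 0.759·0.151 = 0.11461; evidence = 0.11461+0.118·0.849 = 0.21479; posterior = 0.534.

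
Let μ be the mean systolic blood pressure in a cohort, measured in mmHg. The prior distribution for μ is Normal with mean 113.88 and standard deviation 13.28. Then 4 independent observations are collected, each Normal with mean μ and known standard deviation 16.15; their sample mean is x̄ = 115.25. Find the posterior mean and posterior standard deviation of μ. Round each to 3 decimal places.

Posterior mean ≈ 114.880; posterior SD ≈ 6.900

With known σ, the Normal prior is conjugate. Weight on the data is w = (n/σ²)/(n/σ² + 1/τ₀²) = 0.0153361/(0.0153361+0.00567027) = 0.73007.
Posterior mean = w·x̄ + (1−w)·μ₀ = 0.73007·115.25 + 0.26993·113.88 = 114.880. Posterior variance = 1/(0.0153361+0.00567027) = 47.6046, so SD = 6.900.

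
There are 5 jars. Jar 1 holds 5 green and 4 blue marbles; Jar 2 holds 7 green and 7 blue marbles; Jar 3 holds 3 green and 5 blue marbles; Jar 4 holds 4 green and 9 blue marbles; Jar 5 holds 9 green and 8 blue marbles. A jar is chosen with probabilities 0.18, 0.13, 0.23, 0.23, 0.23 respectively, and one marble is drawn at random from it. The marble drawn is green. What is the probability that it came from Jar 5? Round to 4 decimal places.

P(green|Jar 1) = 0.5556; P(green|Jar 2) = 0.5; P(green|Jar 3) = 0.375; P(green|Jar 4) = 0.3077; P(green|Jar 5) = 0.5294.
Prior × likelihood for each source: 0.18·0.5556=0.1000, 0.13·0.5=0.06500, 0.23·0.375=0.08625, 0.23·0.3077=0.07077, 0.23·0.5294=0.1218. Summing gives P(green) = 0.44378.
P(Jar 5 | green) = 0.1218 / 0.44378 = 0.2744.

Posterior probability ≈ 0.2744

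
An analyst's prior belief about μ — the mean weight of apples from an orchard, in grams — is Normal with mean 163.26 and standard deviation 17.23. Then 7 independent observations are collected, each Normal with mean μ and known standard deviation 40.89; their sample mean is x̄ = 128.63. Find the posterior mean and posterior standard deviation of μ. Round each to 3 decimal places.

Posterior mean ≈ 144.070; posterior SD ≈ 11.505

Prior precision 1/τ₀² = 1/17.23² = 0.00336844; data precision n/σ² = 7/40.89² = 0.00418662.
Posterior precision = 0.00336844 + 0.00418662 = 0.00755507, giving posterior SD = 1/√0.00755507 = 11.505.
Posterior mean = (0.00336844·163.26 + 0.00418662·128.63) / 0.00755507 = 144.070.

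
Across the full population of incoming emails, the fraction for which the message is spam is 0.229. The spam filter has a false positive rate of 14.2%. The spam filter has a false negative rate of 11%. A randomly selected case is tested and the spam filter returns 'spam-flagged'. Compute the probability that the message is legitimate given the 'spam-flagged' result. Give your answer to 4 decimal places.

Write H for 'the message is spam'. Prior odds H:¬H = 0.229/0.771 = 0.29702. For the 'spam-flagged' outcome, the likelihood ratio is 0.89/0.142 = 6.2676.
Posterior odds = 0.29702 × 6.2676 = 1.8616, so P(H|E) = 1.8616/(1+1.8616) = 0.6505. Then P(¬H|E) = 1 − 0.6505 = 0.3495.

P(¬H | E) ≈ 0.3495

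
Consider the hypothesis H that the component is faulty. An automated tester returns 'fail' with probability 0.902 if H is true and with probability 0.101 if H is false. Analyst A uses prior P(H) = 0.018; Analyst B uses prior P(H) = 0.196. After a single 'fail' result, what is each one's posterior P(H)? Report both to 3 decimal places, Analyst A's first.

The likelihood ratio for a 'fail' result is 0.902/0.101 = 8.9307.
Analyst A: prior odds 0.018/0.982 = 0.018330; posterior odds 0.16370; posterior probability 0.141.
Analyst B: prior odds 0.196/0.804 = 0.24378; posterior odds 2.1771; posterior probability 0.685.

Analyst A: 0.141; Analyst B: 0.685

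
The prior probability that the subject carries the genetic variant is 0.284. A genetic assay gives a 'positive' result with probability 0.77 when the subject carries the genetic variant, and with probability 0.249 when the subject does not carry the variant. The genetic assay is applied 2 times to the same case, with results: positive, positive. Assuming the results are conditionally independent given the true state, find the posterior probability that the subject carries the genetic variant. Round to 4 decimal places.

Posterior P(H) ≈ 0.7914

With H the event that the subject carries the genetic variant, the joint likelihood of the observed sequence is P(data|H) = 0.77·0.77 = 0.59290 and P(data|¬H) = 0.249·0.249 = 0.062001.
Bayes: P(H|data) = 0.284·0.59290 / (0.284·0.59290 + 0.716·0.062001) = 0.16838/0.21278 = 0.7914.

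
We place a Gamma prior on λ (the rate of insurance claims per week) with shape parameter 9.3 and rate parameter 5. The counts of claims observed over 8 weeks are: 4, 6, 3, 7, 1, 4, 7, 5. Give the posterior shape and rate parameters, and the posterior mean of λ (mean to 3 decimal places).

The Poisson likelihood adds the total count to the shape and the number of exposure periods to the rate. Here ∑xᵢ = 37 and n = 8, so shape 9.3→46.3 and rate 5→13.
E[λ | data] = 46.3/13 = 3.562.

Posterior: Gamma(shape=46.3, rate=13); mean ≈ 3.562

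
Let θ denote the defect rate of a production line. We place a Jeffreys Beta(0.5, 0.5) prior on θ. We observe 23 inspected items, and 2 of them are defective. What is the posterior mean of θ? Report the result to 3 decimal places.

The binomial likelihood is conjugate to the Beta prior: with 2 successes and 21 failures, the posterior is Beta(0.5+2, 0.5+21) = Beta(2.5, 21.5).
E[θ | data] = 2.5/(2.5+21.5) = 0.104.

Posterior mean ≈ 0.104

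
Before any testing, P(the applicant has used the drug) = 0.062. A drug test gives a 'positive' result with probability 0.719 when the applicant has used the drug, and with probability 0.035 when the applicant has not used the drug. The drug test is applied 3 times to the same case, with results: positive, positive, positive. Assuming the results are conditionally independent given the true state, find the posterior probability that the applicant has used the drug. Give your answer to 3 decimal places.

Let H be the event that the applicant has used the drug; start with P(H) = 0.062. P('positive'|H) = 0.719, P('positive'|¬H) = 0.035.
Update on result 1 ('positive'): P(H) ← 0.719·0.0620 / (0.719·0.0620 + 0.035·0.9380) = 0.044578/0.077408 = 0.5759.
Update on result 2 ('positive'): P(H) ← 0.719·0.5759 / (0.719·0.5759 + 0.035·0.4241) = 0.41406/0.42890 = 0.9654.
Update on result 3 ('positive'): P(H) ← 0.719·0.9654 / (0.719·0.9654 + 0.035·0.0346) = 0.69412/0.69533 = 0.9983.

Posterior P(H) ≈ 0.998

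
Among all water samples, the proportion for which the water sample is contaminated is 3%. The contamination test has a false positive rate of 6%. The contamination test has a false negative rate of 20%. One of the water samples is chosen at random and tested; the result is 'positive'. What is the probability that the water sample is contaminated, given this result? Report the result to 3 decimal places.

P(H | E) ≈ 0.292

Let H be the event that the water sample is contaminated. P(H) = 0.03, so P(¬H) = 0.97. With E the 'positive' result, P(E|H) = 0.8 and P(E|¬H) = 0.06.
P(E) = 0.8·0.03 + 0.06·0.97 = 0.024000 + 0.058200 = 0.082200.
By Bayes' theorem, P(H|E) = 0.024000 / 0.082200 = 0.292.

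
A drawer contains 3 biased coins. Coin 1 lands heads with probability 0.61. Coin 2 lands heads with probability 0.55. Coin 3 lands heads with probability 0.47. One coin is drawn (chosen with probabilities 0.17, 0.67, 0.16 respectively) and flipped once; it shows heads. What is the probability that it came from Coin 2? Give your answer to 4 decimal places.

Tabulate prior·likelihood by source: [1] prior 0.17, lik 0.61, product 0.1037; [2] prior 0.67, lik 0.55, product 0.3685; [3] prior 0.16, lik 0.47, product 0.07520.
Normalizing constant = 0.54740; the posterior for Coin 2 is its product over the sum, 0.3685/0.54740 = 0.6732.

Posterior probability ≈ 0.6732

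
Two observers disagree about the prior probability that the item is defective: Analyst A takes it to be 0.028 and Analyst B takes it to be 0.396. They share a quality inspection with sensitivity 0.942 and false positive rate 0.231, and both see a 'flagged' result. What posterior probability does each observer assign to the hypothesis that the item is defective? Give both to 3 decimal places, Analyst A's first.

Analyst A: 0.105; Analyst B: 0.728

The likelihood ratio for a 'flagged' result is 0.942/0.231 = 4.0779.
Analyst A: prior odds 0.028/0.972 = 0.028807; posterior odds 0.11747; posterior probability 0.105.
Analyst B: prior odds 0.396/0.604 = 0.65563; posterior odds 2.6736; posterior probability 0.728.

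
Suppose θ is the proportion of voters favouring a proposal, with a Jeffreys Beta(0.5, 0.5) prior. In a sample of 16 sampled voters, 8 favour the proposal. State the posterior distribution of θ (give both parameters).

The binomial likelihood is conjugate to the Beta prior: with 8 successes and 8 failures, the posterior is Beta(0.5+8, 0.5+8) = Beta(8.5, 8.5).

Posterior: Beta(8.5, 8.5)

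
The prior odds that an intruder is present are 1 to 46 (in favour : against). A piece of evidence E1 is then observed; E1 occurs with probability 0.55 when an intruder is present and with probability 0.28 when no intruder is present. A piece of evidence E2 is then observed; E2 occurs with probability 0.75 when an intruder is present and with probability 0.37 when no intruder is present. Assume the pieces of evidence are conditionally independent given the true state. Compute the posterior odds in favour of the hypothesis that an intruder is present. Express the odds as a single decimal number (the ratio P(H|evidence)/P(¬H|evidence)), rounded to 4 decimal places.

Posterior odds ≈ 0.0866

Prior odds = 1/46 = 0.021739. In log-odds, ln(0.021739) = -3.8286.
Add log likelihood ratios: ln(1.9643) + ln(2.0270) = 1.3817.
Posterior log-odds = -2.4469, so posterior odds = exp(-2.4469) = 0.086558.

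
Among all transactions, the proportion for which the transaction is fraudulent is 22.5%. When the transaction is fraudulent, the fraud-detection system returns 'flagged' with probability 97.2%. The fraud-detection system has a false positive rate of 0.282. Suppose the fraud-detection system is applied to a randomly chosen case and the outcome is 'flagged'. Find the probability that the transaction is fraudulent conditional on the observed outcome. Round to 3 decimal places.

P(H | E) ≈ 0.500

Let H be the event that the transaction is fraudulent. P(H) = 0.225, so P(¬H) = 0.775. With E the 'flagged' result, P(E|H) = 0.972 and P(E|¬H) = 0.282.
P(E) = 0.972·0.225 + 0.282·0.775 = 0.21870 + 0.21855 = 0.43725.
By Bayes' theorem, P(H|E) = 0.21870 / 0.43725 = 0.500.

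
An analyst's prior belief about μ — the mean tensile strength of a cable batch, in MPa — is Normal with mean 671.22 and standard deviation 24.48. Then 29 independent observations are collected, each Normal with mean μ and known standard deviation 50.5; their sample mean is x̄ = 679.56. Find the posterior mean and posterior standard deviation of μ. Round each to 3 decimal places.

Prior precision 1/τ₀² = 1/24.48² = 0.00166870; data precision n/σ² = 29/50.5² = 0.0113714.
Posterior precision = 0.00166870 + 0.0113714 = 0.0130401, giving posterior SD = 1/√0.0130401 = 8.757.
Posterior mean = (0.00166870·671.22 + 0.0113714·679.56) / 0.0130401 = 678.493.

Posterior mean ≈ 678.493; posterior SD ≈ 8.757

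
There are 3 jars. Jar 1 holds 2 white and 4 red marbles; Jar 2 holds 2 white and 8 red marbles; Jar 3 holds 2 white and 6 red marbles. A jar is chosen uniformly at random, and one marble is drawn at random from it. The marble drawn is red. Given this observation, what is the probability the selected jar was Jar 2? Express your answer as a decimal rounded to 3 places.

Tabulate prior·likelihood by source: [1] prior 0.333333, lik 0.6667, product 0.2222; [2] prior 0.333333, lik 0.8, product 0.2667; [3] prior 0.333333, lik 0.75, product 0.2500.
Normalizing constant = 0.73889; the posterior for Jar 2 is its product over the sum, 0.2667/0.73889 = 0.361.

Posterior probability ≈ 0.361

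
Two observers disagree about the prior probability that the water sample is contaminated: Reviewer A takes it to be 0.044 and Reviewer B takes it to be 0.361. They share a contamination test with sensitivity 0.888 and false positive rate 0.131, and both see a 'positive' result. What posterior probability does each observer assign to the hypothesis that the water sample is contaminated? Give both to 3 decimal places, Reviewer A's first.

P('+'|H) = 0.888, P('+'|¬H) = 0.131.
Reviewer A: numerator 0.888·0.044 = 0.039072; evidence = 0.039072+0.131·0.956 = 0.16431; posterior = 0.238.
Reviewer B: numerator 0.888·0.361 = 0.32057; evidence = 0.32057+0.131·0.639 = 0.40428; posterior = 0.793.

Reviewer A: 0.238; Reviewer B: 0.793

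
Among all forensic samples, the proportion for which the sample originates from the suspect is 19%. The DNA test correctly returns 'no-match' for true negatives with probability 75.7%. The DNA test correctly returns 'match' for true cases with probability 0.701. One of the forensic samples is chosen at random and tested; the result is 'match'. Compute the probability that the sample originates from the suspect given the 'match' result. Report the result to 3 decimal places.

Let H be the event that the sample originates from the suspect. P(H) = 0.19, so P(¬H) = 0.81. With E the 'match' result, P(E|H) = 0.701 and P(E|¬H) = 0.243.
P(E) = 0.701·0.19 + 0.243·0.81 = 0.13319 + 0.19683 = 0.33002.
By Bayes' theorem, P(H|E) = 0.13319 / 0.33002 = 0.404.

P(H | E) ≈ 0.404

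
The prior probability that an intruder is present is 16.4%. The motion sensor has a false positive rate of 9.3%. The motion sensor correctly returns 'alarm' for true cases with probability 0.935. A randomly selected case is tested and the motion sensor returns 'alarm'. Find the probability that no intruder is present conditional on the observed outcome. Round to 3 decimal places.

Let H be the event that an intruder is present. P(H) = 0.164, so P(¬H) = 0.836. With E the 'alarm' result, P(E|H) = 0.935 and P(E|¬H) = 0.093.
P(E) = 0.935·0.164 + 0.093·0.836 = 0.15334 + 0.077748 = 0.23109.
By Bayes' theorem, P(H|E) = 0.15334 / 0.23109 = 0.664. Hence P(¬H|E) = 1 − 0.664 = 0.336.

P(¬H | E) ≈ 0.336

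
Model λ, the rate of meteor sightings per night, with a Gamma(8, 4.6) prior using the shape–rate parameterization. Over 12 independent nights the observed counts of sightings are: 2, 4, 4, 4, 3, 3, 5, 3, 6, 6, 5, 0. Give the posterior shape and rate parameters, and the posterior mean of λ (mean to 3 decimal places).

Posterior: Gamma(shape=53, rate=16.6); mean ≈ 3.193

The Poisson likelihood adds the total count to the shape and the number of exposure periods to the rate. Here ∑xᵢ = 45 and n = 12, so shape 8→53 and rate 4.6→16.6.
E[λ | data] = 53/16.6 = 3.193.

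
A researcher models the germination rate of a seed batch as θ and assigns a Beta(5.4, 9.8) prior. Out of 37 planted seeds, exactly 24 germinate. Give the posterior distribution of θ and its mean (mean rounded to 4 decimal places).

Posterior: Beta(29.4, 22.8); mean ≈ 0.5632

Observing 24 successes and 13 failures updates Beta(5.4, 9.8) by adding the success and failure counts to the two shape parameters: α = 5.4+24 = 29.4, β = 9.8+13 = 22.8.
E[θ | data] = 29.4/(29.4+22.8) = 0.5632.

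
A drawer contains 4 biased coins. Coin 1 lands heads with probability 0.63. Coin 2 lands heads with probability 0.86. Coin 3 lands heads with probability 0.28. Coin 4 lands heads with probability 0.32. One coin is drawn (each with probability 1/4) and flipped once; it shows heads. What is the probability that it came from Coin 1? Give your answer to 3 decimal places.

Posterior probability ≈ 0.301

Tabulate prior·likelihood by source: [1] prior 0.25, lik 0.63, product 0.1575; [2] prior 0.25, lik 0.86, product 0.2150; [3] prior 0.25, lik 0.28, product 0.07000; [4] prior 0.25, lik 0.32, product 0.08000.
Normalizing constant = 0.52250; the posterior for Coin 1 is its product over the sum, 0.1575/0.52250 = 0.301.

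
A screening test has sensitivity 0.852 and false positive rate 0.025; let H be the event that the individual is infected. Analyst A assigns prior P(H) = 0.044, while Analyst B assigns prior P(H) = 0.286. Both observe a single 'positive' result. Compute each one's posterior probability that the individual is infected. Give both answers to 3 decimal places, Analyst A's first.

Analyst A: 0.611; Analyst B: 0.932

P('+'|H) = 0.852, P('+'|¬H) = 0.025.
Analyst A: numerator 0.852·0.044 = 0.037488; evidence = 0.037488+0.025·0.956 = 0.061388; posterior = 0.611.
Analyst B: numerator 0.852·0.286 = 0.24367; evidence = 0.24367+0.025·0.714 = 0.26152; posterior = 0.932.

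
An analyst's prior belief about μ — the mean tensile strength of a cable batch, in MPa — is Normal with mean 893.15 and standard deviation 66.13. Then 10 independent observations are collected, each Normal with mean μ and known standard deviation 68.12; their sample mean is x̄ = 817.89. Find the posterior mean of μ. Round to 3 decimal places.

With known σ, the Normal prior is conjugate. Weight on the data is w = (n/σ²)/(n/σ² + 1/τ₀²) = 0.00215502/(0.00215502+0.00022867) = 0.90407.
Posterior mean = w·x̄ + (1−w)·μ₀ = 0.90407·817.89 + 0.095930·893.15 = 825.110.

Posterior mean ≈ 825.110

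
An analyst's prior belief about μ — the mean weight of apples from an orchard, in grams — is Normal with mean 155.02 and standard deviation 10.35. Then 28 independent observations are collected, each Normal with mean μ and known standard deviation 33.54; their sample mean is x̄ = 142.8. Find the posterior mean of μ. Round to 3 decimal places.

Posterior mean ≈ 146.133

With known σ, the Normal prior is conjugate. Weight on the data is w = (n/σ²)/(n/σ² + 1/τ₀²) = 0.0248904/(0.0248904+0.00933511) = 0.72725.
Posterior mean = w·x̄ + (1−w)·μ₀ = 0.72725·142.8 + 0.27275·155.02 = 146.133.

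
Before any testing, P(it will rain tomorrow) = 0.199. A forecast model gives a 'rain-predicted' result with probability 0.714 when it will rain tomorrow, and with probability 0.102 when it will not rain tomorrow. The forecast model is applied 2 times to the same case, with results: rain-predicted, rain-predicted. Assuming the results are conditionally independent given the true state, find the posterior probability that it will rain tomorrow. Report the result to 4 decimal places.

Posterior P(H) ≈ 0.9241

Let H be the event that it will rain tomorrow; start with P(H) = 0.199. P('rain-predicted'|H) = 0.714, P('rain-predicted'|¬H) = 0.102.
Update on result 1 ('rain-predicted'): P(H) ← 0.714·0.1990 / (0.714·0.1990 + 0.102·0.8010) = 0.14209/0.22379 = 0.6349.
Update on result 2 ('rain-predicted'): P(H) ← 0.714·0.6349 / (0.714·0.6349 + 0.102·0.3651) = 0.45333/0.49057 = 0.9241.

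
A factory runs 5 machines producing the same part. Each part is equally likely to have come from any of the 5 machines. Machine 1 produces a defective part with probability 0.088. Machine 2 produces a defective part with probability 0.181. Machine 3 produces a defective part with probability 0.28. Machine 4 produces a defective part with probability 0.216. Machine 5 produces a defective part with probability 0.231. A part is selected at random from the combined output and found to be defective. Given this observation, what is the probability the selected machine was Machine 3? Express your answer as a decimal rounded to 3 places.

Tabulate prior·likelihood by source: [1] prior 0.2, lik 0.088, product 0.01760; [2] prior 0.2, lik 0.181, product 0.03620; [3] prior 0.2, lik 0.28, product 0.05600; [4] prior 0.2, lik 0.216, product 0.04320; [5] prior 0.2, lik 0.231, product 0.04620.
Normalizing constant = 0.19920; the posterior for Machine 3 is its product over the sum, 0.05600/0.19920 = 0.281.

Posterior probability ≈ 0.281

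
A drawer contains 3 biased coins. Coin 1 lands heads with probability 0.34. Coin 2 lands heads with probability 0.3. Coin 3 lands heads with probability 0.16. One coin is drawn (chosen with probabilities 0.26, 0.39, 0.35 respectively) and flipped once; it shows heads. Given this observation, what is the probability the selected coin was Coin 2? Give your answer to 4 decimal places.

Tabulate prior·likelihood by source: [1] prior 0.26, lik 0.34, product 0.08840; [2] prior 0.39, lik 0.3, product 0.1170; [3] prior 0.35, lik 0.16, product 0.05600.
Normalizing constant = 0.26140; the posterior for Coin 2 is its product over the sum, 0.1170/0.26140 = 0.4476.

Posterior probability ≈ 0.4476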